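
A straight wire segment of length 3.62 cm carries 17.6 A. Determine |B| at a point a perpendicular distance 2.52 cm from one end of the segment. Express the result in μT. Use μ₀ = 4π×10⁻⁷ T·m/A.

For a finite straight segment, B = (μ₀I/4πd)(sinθ₁ + sinθ₂), where θ₁, θ₂ are the angles from the perpendicular to each end.
The perpendicular foot is at one end, so the two end-offsets along the wire are 0 and L = 0.0362 m.
sinθ₁ = 0/√(0²+0.0252²) = 0.0000; sinθ₂ = 0.0362/√(0.0362²+0.0252²) = 0.8207.
B = (4π×10⁻⁷ × 17.6) / (4π × 0.0252) × (0.0000 + 0.8207) = 5.73×10⁻⁵ T.

B ≈ 57.3 μT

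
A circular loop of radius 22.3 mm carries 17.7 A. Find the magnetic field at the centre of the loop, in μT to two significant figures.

At the centre of a circular loop the Biot–Savart law gives B = μ₀I/(2R).
B = (4π×10⁻⁷ × 17.7) / (2 × 0.0223) = 4.99×10⁻⁴ T.

B ≈ 500 μT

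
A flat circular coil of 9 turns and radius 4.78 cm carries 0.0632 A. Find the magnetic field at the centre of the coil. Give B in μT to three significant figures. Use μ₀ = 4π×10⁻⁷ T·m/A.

B ≈ 7.48 μT

For an N-turn flat coil, B = Nμ₀I/(2R) with R = 0.0478 m.
B = 9 × 8.31×10⁻⁷ T = 7.48×10⁻⁶ T.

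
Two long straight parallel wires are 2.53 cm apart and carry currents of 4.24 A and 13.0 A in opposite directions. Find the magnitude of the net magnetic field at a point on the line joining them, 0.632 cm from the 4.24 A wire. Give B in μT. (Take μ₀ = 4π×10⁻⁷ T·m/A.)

Each long wire gives B = μ₀I/(2πd). Distances are d₁ = 0.00632 m and d₂ = 0.01898 m.
B₁ = 1.34×10⁻⁴ T, B₂ = 1.37×10⁻⁴ T.
Between antiparallel currents both contributions point the same way, so they add. B = B₁ + B₂ = 1.34×10⁻⁴ + 1.37×10⁻⁴ = 2.71×10⁻⁴ T.

B ≈ 271 μT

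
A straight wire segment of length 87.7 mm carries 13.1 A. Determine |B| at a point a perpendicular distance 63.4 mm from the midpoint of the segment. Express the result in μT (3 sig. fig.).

B ≈ 23.5 μT

For a finite straight segment, B = (μ₀I/4πd)(sinθ₁ + sinθ₂), where θ₁, θ₂ are the angles from the perpendicular to each end.
The perpendicular from the point meets the wire at its midpoint, so each end is L/2 = 0.04385 m away along the wire.
sinθ₁ = 0.04385/√(0.04385²+0.0634²) = 0.5688; sinθ₂ = 0.04385/√(0.04385²+0.0634²) = 0.5688.
B = (4π×10⁻⁷ × 13.1) / (4π × 0.0634) × (0.5688 + 0.5688) = 2.35×10⁻⁵ T.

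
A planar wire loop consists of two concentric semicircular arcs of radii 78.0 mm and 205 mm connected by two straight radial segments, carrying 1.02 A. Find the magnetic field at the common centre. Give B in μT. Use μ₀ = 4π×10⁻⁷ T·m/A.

The radial connectors point toward the centre, so dl × r̂ = 0 and they contribute nothing.
Each semicircle gives μ₀I/(4R): inner arc 4.11×10⁻⁶ T, outer arc 1.56×10⁻⁶ T.
The two arcs carry current in opposite angular senses, so their fields oppose: B = |4.11×10⁻⁶ − 1.56×10⁻⁶| = 2.55×10⁻⁶ T.

B ≈ 2.55 μT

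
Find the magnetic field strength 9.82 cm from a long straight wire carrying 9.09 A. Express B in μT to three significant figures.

B ≈ 18.5 μT

For an infinitely long straight wire, B = μ₀I/(2πd).
B = (4π×10⁻⁷ × 9.09) / (2π × 0.0982) = 1.85×10⁻⁵ T.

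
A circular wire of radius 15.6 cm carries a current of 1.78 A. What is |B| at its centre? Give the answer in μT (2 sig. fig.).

At the centre of a circular loop the Biot–Savart law gives B = μ₀I/(2R).
B = (4π×10⁻⁷ × 1.78) / (2 × 0.156) = 7.17×10⁻⁶ T.

B ≈ 7.2 μT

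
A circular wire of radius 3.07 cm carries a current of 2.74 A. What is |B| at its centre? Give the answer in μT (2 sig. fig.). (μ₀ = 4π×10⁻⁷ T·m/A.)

At the centre of a circular loop the Biot–Savart law gives B = μ₀I/(2R).
B = (4π×10⁻⁷ × 2.74) / (2 × 0.0307) = 5.61×10⁻⁵ T.

B ≈ 56 μT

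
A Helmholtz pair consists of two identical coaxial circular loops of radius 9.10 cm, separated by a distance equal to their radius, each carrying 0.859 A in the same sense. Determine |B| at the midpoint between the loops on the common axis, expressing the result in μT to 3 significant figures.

Each loop contributes B = μ₀IR²/[2(R²+z²)^(3/2)] on the axis, with z measured from that loop.
Loop 1 (z = 0.0455 m): B₁ = 4.24×10⁻⁶ T. Loop 2 (z = 0.0455 m): B₂ = 4.24×10⁻⁶ T.
The fields add: B = B₁ + B₂ = 8.49×10⁻⁶ T.

B ≈ 8.49 μT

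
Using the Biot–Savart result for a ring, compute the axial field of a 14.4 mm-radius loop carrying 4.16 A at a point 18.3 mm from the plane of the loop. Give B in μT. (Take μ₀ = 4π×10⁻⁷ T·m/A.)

On the axis of a circular loop, B = μ₀IR² / [2(R²+z²)^(3/2)].
R² + z² = (0.0144)² + (0.0183)² = 0.0005423 m², and (R²+z²)^(3/2) = 1.26×10⁻⁵ m³.
B = (4π×10⁻⁷ × 4.16 × 0.0002074) / (2 × 1.26×10⁻⁵) = 4.29×10⁻⁵ T.

B ≈ 42.9 μT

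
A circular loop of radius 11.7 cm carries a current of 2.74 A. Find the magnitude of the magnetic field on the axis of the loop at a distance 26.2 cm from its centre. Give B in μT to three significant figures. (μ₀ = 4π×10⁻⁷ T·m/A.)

B ≈ 0.998 μT

On the axis of a circular loop, B = μ₀IR² / [2(R²+z²)^(3/2)].
R² + z² = (0.117)² + (0.262)² = 0.08233 m², and (R²+z²)^(3/2) = 2.36×10⁻² m³.
B = (4π×10⁻⁷ × 2.74 × 0.01369) / (2 × 2.36×10⁻²) = 9.98×10⁻⁷ T.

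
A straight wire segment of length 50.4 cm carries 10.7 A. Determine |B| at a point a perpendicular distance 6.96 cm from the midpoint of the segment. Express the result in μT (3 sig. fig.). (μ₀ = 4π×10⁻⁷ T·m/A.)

B ≈ 29.6 μT

For a finite straight segment, B = (μ₀I/4πd)(sinθ₁ + sinθ₂), where θ₁, θ₂ are the angles from the perpendicular to each end.
The perpendicular from the point meets the wire at its midpoint, so each end is L/2 = 0.252 m away along the wire.
sinθ₁ = 0.252/√(0.252²+0.0696²) = 0.9639; sinθ₂ = 0.252/√(0.252²+0.0696²) = 0.9639.
B = (4π×10⁻⁷ × 10.7) / (4π × 0.0696) × (0.9639 + 0.9639) = 2.96×10⁻⁵ T.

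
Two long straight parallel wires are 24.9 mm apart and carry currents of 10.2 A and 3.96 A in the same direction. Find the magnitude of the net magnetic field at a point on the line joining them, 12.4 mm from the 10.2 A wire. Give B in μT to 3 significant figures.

B ≈ 101 μT

Each long wire gives B = μ₀I/(2πd). Distances are d₁ = 0.0124 m and d₂ = 0.0125 m.
B₁ = 1.65×10⁻⁴ T, B₂ = 6.34×10⁻⁵ T.
Between parallel currents the two contributions point in opposite directions, so they subtract. B = |B₁ − B₂| = |1.65×10⁻⁴ − 6.34×10⁻⁵| = 1.01×10⁻⁴ T.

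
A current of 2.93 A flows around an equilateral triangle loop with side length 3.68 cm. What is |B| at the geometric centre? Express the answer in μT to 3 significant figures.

Each side is a finite straight segment at perpendicular distance d = a/(2 tan(π/3)) = 0.01062 m from the centre, with end-angles ±π/3.
One side contributes B₁ = (μ₀I/4πd)·2 sin(π/3) = 4.78×10⁻⁵ T.
All 3 sides add in the same direction: B = 3 × 4.78×10⁻⁵ = 1.43×10⁻⁴ T.

B ≈ 143 μT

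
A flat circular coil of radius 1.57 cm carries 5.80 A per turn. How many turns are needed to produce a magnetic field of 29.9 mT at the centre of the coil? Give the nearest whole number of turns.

For an N-turn coil, B = Nμ₀I/(2R). A single turn gives B₁ = 2.32×10⁻⁴ T with R = 0.0157 m.
N = B/B₁ = 2.99×10⁻² / 2.32×10⁻⁴ = 128.81.

N = 129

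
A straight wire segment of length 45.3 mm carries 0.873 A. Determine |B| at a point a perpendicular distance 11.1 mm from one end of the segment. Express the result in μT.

B ≈ 7.64 μT

For a finite straight segment, B = (μ₀I/4πd)(sinθ₁ + sinθ₂), where θ₁, θ₂ are the angles from the perpendicular to each end.
The perpendicular foot is at one end, so the two end-offsets along the wire are 0 and L = 0.0453 m.
sinθ₁ = 0/√(0²+0.0111²) = 0.0000; sinθ₂ = 0.0453/√(0.0453²+0.0111²) = 0.9713.
B = (4π×10⁻⁷ × 0.873) / (4π × 0.0111) × (0.0000 + 0.9713) = 7.64×10⁻⁶ T.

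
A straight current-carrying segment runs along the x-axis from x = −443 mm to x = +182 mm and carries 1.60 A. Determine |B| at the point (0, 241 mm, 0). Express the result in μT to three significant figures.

B ≈ 0.983 μT

For a finite straight segment, B = (μ₀I/4πd)(sinθ₁ + sinθ₂), where θ₁, θ₂ are the angles from the perpendicular to each end.
The perpendicular distance is d = 0.241 m; the end-offsets along the wire are a = 0.443 m and b = 0.182 m.
sinθ₁ = 0.443/√(0.443²+0.241²) = 0.8784; sinθ₂ = 0.182/√(0.182²+0.241²) = 0.6026.
B = (4π×10⁻⁷ × 1.60) / (4π × 0.241) × (0.8784 + 0.6026) = 9.83×10⁻⁷ T.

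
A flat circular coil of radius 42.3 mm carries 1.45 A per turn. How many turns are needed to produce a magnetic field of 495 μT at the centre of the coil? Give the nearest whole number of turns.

For an N-turn coil, B = Nμ₀I/(2R). A single turn gives B₁ = 2.15×10⁻⁵ T with R = 0.0423 m.
N = B/B₁ = 4.95×10⁻⁴ / 2.15×10⁻⁵ = 22.98.

N = 23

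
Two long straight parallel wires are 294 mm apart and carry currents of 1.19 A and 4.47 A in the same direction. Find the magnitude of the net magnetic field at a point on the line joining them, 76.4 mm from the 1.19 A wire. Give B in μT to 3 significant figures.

B ≈ 0.993 μT

Each long wire gives B = μ₀I/(2πd). Distances are d₁ = 0.0764 m and d₂ = 0.2176 m.
B₁ = 3.12×10⁻⁶ T, B₂ = 4.11×10⁻⁶ T.
Between parallel currents the two contributions point in opposite directions, so they subtract. B = |B₁ − B₂| = |3.12×10⁻⁶ − 4.11×10⁻⁶| = 9.93×10⁻⁷ T.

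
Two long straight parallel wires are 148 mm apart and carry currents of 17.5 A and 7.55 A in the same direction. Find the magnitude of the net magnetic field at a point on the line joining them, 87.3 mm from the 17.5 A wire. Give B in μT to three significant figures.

B ≈ 15.2 μT

Each long wire gives B = μ₀I/(2πd). Distances are d₁ = 0.0873 m and d₂ = 0.0607 m.
B₁ = 4.01×10⁻⁵ T, B₂ = 2.49×10⁻⁵ T.
Between parallel currents the two contributions point in opposite directions, so they subtract. B = |B₁ − B₂| = |4.01×10⁻⁵ − 2.49×10⁻⁵| = 1.52×10⁻⁵ T.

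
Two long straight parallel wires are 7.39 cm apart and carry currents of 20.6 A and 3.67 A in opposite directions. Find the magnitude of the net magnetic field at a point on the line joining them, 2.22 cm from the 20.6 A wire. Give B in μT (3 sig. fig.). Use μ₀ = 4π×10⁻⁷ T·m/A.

Each long wire gives B = μ₀I/(2πd). Distances are d₁ = 0.0222 m and d₂ = 0.0517 m.
B₁ = 1.86×10⁻⁴ T, B₂ = 1.42×10⁻⁵ T.
Between antiparallel currents both contributions point the same way, so they add. B = B₁ + B₂ = 1.86×10⁻⁴ + 1.42×10⁻⁵ = 2.00×10⁻⁴ T.

B ≈ 200 μT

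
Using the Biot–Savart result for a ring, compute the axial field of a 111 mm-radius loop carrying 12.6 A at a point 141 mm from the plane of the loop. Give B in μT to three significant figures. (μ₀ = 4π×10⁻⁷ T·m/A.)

On the axis of a circular loop, B = μ₀IR² / [2(R²+z²)^(3/2)].
R² + z² = (0.111)² + (0.141)² = 0.0322 m², and (R²+z²)^(3/2) = 5.78×10⁻³ m³.
B = (4π×10⁻⁷ × 12.6 × 0.01232) / (2 × 5.78×10⁻³) = 1.69×10⁻⁵ T.

B ≈ 16.9 μT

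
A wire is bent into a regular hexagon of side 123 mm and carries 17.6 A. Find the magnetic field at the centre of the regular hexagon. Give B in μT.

Each side is a finite straight segment at perpendicular distance d = a/(2 tan(π/6)) = 0.1065 m from the centre, with end-angles ±π/6.
One side contributes B₁ = (μ₀I/4πd)·2 sin(π/6) = 1.65×10⁻⁵ T.
All 6 sides add in the same direction: B = 6 × 1.65×10⁻⁵ = 9.91×10⁻⁵ T.

B ≈ 99.1 μT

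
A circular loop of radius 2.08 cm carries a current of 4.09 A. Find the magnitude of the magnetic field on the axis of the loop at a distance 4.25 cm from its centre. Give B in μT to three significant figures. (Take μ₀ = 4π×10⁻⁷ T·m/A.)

B ≈ 10.5 μT

On the axis of a circular loop, B = μ₀IR² / [2(R²+z²)^(3/2)].
R² + z² = (0.0208)² + (0.0425)² = 0.002239 m², and (R²+z²)^(3/2) = 1.06×10⁻⁴ m³.
B = (4π×10⁻⁷ × 4.09 × 0.0004326) / (2 × 1.06×10⁻⁴) = 1.05×10⁻⁵ T.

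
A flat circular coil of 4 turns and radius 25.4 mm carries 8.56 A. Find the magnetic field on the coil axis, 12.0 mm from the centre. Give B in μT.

For an N-turn flat coil, B = Nμ₀IR²/[2(R²+z²)^(3/2)] with R = 0.0254 m, z = 0.012 m.
B = 4 × 1.57×10⁻⁴ T = 6.26×10⁻⁴ T.

B ≈ 626 μT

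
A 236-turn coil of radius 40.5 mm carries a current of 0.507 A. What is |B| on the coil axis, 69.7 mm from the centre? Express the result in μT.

B ≈ 235 μT

For an N-turn flat coil, B = Nμ₀IR²/[2(R²+z²)^(3/2)] with R = 0.0405 m, z = 0.0697 m.
B = 236 × 9.97×10⁻⁷ T = 2.35×10⁻⁴ T.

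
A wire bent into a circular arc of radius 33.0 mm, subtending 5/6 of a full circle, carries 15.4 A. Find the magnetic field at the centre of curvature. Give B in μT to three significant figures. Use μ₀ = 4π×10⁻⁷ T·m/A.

The Biot–Savart field of a circular arc at its centre is B = μ₀Iφ/(4πR), with φ = 5.236 rad.
B = (4π×10⁻⁷ × 15.4 × 5.236) / (4π × 0.033) = 2.44×10⁻⁴ T.

B ≈ 244 μT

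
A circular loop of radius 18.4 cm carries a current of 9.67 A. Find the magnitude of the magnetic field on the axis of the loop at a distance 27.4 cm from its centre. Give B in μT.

On the axis of a circular loop, B = μ₀IR² / [2(R²+z²)^(3/2)].
R² + z² = (0.184)² + (0.274)² = 0.1089 m², and (R²+z²)^(3/2) = 3.60×10⁻² m³.
B = (4π×10⁻⁷ × 9.67 × 0.03386) / (2 × 3.60×10⁻²) = 5.72×10⁻⁶ T.

B ≈ 5.72 μT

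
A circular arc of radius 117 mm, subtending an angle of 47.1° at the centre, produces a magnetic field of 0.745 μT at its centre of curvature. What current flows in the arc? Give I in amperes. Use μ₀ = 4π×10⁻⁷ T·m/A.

For a circular arc, B = μ₀Iφ/(4πR) with φ in radians; here φ = 0.8221 rad.
So I = 4πRB/(μ₀φ) = 4π × 0.117 × 7.45×10⁻⁷ / (4π×10⁻⁷ × 0.8221) = 1.06 A.

I ≈ 1.06 A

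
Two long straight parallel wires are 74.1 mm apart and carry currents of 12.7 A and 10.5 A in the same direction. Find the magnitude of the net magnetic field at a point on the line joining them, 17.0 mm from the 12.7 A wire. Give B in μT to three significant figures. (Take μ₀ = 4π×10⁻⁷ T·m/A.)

Each long wire gives B = μ₀I/(2πd). Distances are d₁ = 0.017 m and d₂ = 0.0571 m.
B₁ = 1.49×10⁻⁴ T, B₂ = 3.68×10⁻⁵ T.
Between parallel currents the two contributions point in opposite directions, so they subtract. B = |B₁ − B₂| = |1.49×10⁻⁴ − 3.68×10⁻⁵| = 1.13×10⁻⁴ T.

B ≈ 113 μT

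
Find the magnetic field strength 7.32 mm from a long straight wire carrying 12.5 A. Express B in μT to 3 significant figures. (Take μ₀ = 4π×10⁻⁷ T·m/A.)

For an infinitely long straight wire, B = μ₀I/(2πd).
B = (4π×10⁻⁷ × 12.5) / (2π × 0.00732) = 3.42×10⁻⁴ T.

B ≈ 342 μT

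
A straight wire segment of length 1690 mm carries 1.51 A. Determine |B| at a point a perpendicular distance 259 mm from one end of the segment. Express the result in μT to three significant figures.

For a finite straight segment, B = (μ₀I/4πd)(sinθ₁ + sinθ₂), where θ₁, θ₂ are the angles from the perpendicular to each end.
The perpendicular foot is at one end, so the two end-offsets along the wire are 0 and L = 1.69 m.
sinθ₁ = 0/√(0²+0.259²) = 0.0000; sinθ₂ = 1.69/√(1.69²+0.259²) = 0.9885.
B = (4π×10⁻⁷ × 1.51) / (4π × 0.259) × (0.0000 + 0.9885) = 5.76×10⁻⁷ T.

B ≈ 0.576 μT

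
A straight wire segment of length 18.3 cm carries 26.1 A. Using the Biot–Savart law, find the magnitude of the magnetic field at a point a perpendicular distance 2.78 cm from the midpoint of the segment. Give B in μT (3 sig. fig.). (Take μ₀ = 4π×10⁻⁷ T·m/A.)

For a finite straight segment, B = (μ₀I/4πd)(sinθ₁ + sinθ₂), where θ₁, θ₂ are the angles from the perpendicular to each end.
The perpendicular from the point meets the wire at its midpoint, so each end is L/2 = 0.0915 m away along the wire.
sinθ₁ = 0.0915/√(0.0915²+0.0278²) = 0.9568; sinθ₂ = 0.0915/√(0.0915²+0.0278²) = 0.9568.
B = (4π×10⁻⁷ × 26.1) / (4π × 0.0278) × (0.9568 + 0.9568) = 1.80×10⁻⁴ T.

B ≈ 180 μT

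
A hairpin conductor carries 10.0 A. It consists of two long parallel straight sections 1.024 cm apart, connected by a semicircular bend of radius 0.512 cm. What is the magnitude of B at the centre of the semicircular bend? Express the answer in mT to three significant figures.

The semicircular arc contributes B_arc = μ₀I·π/(4πR) = μ₀I/(4R) = 6.14×10⁻⁴ T.
Each semi-infinite lead is at perpendicular distance R = 0.00512 m from the centre, with the perpendicular foot at its near end, so it contributes μ₀I/(4πR); both point the same way, together 3.91×10⁻⁴ T.
Arc and leads all point the same direction: B = 6.14×10⁻⁴ + 3.91×10⁻⁴ = 1.00×10⁻³ T.

B ≈ 1.00 mT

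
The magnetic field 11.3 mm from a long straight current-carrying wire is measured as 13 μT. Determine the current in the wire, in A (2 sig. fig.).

I ≈ 0.73 A

For a long straight wire B = μ₀I/(2πd), so I = 2πdB/μ₀.
I = 2π × 0.0113 × 1.30×10⁻⁵ / (4π×10⁻⁷) = 0.734 A.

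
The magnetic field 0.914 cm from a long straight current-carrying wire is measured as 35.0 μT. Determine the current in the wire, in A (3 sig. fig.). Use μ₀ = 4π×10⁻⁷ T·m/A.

For a long straight wire B = μ₀I/(2πd), so I = 2πdB/μ₀.
I = 2π × 0.00914 × 3.50×10⁻⁵ / (4π×10⁻⁷) = 1.60 A.

I ≈ 1.60 A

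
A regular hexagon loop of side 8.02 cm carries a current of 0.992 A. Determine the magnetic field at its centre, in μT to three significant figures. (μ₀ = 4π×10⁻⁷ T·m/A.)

B ≈ 8.57 μT

Each side is a finite straight segment at perpendicular distance d = a/(2 tan(π/6)) = 0.06946 m from the centre, with end-angles ±π/6.
One side contributes B₁ = (μ₀I/4πd)·2 sin(π/6) = 1.43×10⁻⁶ T.
All 6 sides add in the same direction: B = 6 × 1.43×10⁻⁶ = 8.57×10⁻⁶ T.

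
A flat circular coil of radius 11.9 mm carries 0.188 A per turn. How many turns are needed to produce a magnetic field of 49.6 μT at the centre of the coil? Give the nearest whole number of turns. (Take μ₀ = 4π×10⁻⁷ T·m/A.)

N = 5

For an N-turn coil, B = Nμ₀I/(2R). A single turn gives B₁ = 9.93×10⁻⁶ T with R = 0.0119 m.
N = B/B₁ = 4.96×10⁻⁵ / 9.93×10⁻⁶ = 5.00.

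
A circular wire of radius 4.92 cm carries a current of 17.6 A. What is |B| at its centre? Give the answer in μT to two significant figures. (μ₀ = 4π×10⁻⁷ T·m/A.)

B ≈ 220 μT

At the centre of a circular loop the Biot–Savart law gives B = μ₀I/(2R).
B = (4π×10⁻⁷ × 17.6) / (2 × 0.0492) = 2.25×10⁻⁴ T.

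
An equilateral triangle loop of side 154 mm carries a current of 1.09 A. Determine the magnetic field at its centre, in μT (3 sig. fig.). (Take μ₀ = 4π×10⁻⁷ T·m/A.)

B ≈ 12.7 μT

Each side is a finite straight segment at perpendicular distance d = a/(2 tan(π/3)) = 0.04446 m from the centre, with end-angles ±π/3.
One side contributes B₁ = (μ₀I/4πd)·2 sin(π/3) = 4.25×10⁻⁶ T.
All 3 sides add in the same direction: B = 3 × 4.25×10⁻⁶ = 1.27×10⁻⁵ T.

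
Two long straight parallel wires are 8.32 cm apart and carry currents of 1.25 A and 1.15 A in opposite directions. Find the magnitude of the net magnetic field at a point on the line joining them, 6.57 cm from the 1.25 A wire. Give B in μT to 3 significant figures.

B ≈ 16.9 μT

Each long wire gives B = μ₀I/(2πd). Distances are d₁ = 0.0657 m and d₂ = 0.0175 m.
B₁ = 3.81×10⁻⁶ T, B₂ = 1.31×10⁻⁵ T.
Between antiparallel currents both contributions point the same way, so they add. B = B₁ + B₂ = 3.81×10⁻⁶ + 1.31×10⁻⁵ = 1.69×10⁻⁵ T.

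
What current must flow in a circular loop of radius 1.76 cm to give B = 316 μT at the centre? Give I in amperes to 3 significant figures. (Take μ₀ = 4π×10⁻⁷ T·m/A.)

I ≈ 8.85 A

At the centre of a circular loop B = μ₀I/(2R), so I = 2RB/μ₀.
With R = 0.0176 m, I = 2 × 0.0176 × 3.16×10⁻⁴ / (4π×10⁻⁷) = 8.85 A.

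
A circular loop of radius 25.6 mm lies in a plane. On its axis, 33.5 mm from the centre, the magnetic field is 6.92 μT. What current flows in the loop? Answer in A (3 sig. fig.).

I ≈ 1.26 A

On the axis of a loop, B = μ₀IR²/[2(R²+z²)^(3/2)], so I = 2B(R²+z²)^(3/2)/(μ₀R²).
R² + z² = 0.0006554 + 0.001122 = 0.001778 m²; raised to 3/2 gives 7.49×10⁻⁵ m³.
I = 2 × 6.92×10⁻⁶ × 7.49×10⁻⁵ / (1.26×10⁻⁶ × 0.0006554) = 1.26 A.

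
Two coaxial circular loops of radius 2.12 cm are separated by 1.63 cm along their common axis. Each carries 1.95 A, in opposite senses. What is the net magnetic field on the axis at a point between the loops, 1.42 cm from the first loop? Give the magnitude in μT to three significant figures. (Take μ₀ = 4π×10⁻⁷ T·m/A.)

B ≈ 23.8 μT

Each loop contributes B = μ₀IR²/[2(R²+z²)^(3/2)] on the axis, with z measured from that loop.
Loop 1 (z = 0.0142 m): B₁ = 3.31×10⁻⁵ T. Loop 2 (z = 0.0021 m): B₂ = 5.70×10⁻⁵ T.
The fields oppose: B = |B₁ − B₂| = 2.38×10⁻⁵ T.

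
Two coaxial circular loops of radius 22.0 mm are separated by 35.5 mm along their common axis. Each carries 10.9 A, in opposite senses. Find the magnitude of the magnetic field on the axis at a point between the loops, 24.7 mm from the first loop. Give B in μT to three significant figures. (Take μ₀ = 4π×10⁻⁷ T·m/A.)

B ≈ 134 μT

Each loop contributes B = μ₀IR²/[2(R²+z²)^(3/2)] on the axis, with z measured from that loop.
Loop 1 (z = 0.0247 m): B₁ = 9.16×10⁻⁵ T. Loop 2 (z = 0.0108 m): B₂ = 2.25×10⁻⁴ T.
The fields oppose: B = |B₁ − B₂| = 1.34×10⁻⁴ T.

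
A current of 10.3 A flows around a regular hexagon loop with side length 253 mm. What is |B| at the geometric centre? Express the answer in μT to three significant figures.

B ≈ 28.2 μT

Each side is a finite straight segment at perpendicular distance d = a/(2 tan(π/6)) = 0.2191 m from the centre, with end-angles ±π/6.
One side contributes B₁ = (μ₀I/4πd)·2 sin(π/6) = 4.70×10⁻⁶ T.
All 6 sides add in the same direction: B = 6 × 4.70×10⁻⁶ = 2.82×10⁻⁵ T.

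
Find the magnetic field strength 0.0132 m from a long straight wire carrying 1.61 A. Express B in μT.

For an infinitely long straight wire, B = μ₀I/(2πd).
B = (4π×10⁻⁷ × 1.61) / (2π × 0.0132) = 2.44×10⁻⁵ T.

B ≈ 24.4 μT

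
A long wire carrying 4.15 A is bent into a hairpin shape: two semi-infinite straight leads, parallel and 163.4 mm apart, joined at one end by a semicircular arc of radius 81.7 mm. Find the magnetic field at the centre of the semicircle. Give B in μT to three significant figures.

The semicircular arc contributes B_arc = μ₀I·π/(4πR) = μ₀I/(4R) = 1.60×10⁻⁵ T.
Each semi-infinite lead is at perpendicular distance R = 0.0817 m from the centre, with the perpendicular foot at its near end, so it contributes μ₀I/(4πR); both point the same way, together 1.02×10⁻⁵ T.
Arc and leads all point the same direction: B = 1.60×10⁻⁵ + 1.02×10⁻⁵ = 2.61×10⁻⁵ T.

B ≈ 26.1 μT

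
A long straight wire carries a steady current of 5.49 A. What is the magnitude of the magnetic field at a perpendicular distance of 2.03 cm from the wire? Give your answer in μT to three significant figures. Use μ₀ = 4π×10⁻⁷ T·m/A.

B ≈ 54.1 μT

For an infinitely long straight wire, B = μ₀I/(2πd).
B = (4π×10⁻⁷ × 5.49) / (2π × 0.0203) = 5.41×10⁻⁵ T.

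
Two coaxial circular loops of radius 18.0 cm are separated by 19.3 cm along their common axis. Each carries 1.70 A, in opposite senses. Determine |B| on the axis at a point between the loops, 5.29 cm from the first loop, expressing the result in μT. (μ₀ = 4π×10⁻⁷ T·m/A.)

Each loop contributes B = μ₀IR²/[2(R²+z²)^(3/2)] on the axis, with z measured from that loop.
Loop 1 (z = 0.0529 m): B₁ = 5.24×10⁻⁶ T. Loop 2 (z = 0.1401 m): B₂ = 2.92×10⁻⁶ T.
The fields oppose: B = |B₁ − B₂| = 2.32×10⁻⁶ T.

B ≈ 2.32 μT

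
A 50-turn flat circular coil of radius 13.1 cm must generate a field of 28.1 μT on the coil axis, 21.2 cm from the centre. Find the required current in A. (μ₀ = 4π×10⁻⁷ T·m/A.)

For an N-turn coil, B = Nμ₀IR²/[2(R²+z²)^(3/2)] with R = 0.131 m, z = 0.212 m, so I = 2B(R²+z²)^(3/2)/(Nμ₀R²) = 2 × 2.81×10⁻⁵ × 1.55×10⁻² / (50 × 4π×10⁻⁷ × 0.01716) = 0.807 A.

I ≈ 0.807 A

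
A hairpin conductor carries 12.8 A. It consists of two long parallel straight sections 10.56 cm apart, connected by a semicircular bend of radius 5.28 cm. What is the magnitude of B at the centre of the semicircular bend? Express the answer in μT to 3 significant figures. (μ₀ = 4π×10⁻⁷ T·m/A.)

B ≈ 125 μT

The semicircular arc contributes B_arc = μ₀I·π/(4πR) = μ₀I/(4R) = 7.62×10⁻⁵ T.
Each semi-infinite lead is at perpendicular distance R = 0.0528 m from the centre, with the perpendicular foot at its near end, so it contributes μ₀I/(4πR); both point the same way, together 4.85×10⁻⁵ T.
Arc and leads all point the same direction: B = 7.62×10⁻⁵ + 4.85×10⁻⁵ = 1.25×10⁻⁴ T.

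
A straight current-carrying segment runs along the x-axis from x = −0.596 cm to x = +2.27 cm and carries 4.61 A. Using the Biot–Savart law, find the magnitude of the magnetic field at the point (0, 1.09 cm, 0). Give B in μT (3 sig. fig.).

For a finite straight segment, B = (μ₀I/4πd)(sinθ₁ + sinθ₂), where θ₁, θ₂ are the angles from the perpendicular to each end.
The perpendicular distance is d = 0.0109 m; the end-offsets along the wire are a = 0.00596 m and b = 0.0227 m.
sinθ₁ = 0.00596/√(0.00596²+0.0109²) = 0.4798; sinθ₂ = 0.0227/√(0.0227²+0.0109²) = 0.9015.
B = (4π×10⁻⁷ × 4.61) / (4π × 0.0109) × (0.4798 + 0.9015) = 5.84×10⁻⁵ T.

B ≈ 58.4 μT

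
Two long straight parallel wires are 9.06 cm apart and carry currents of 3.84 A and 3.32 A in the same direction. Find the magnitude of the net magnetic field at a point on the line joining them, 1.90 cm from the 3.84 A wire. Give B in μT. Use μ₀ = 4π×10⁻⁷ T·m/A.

B ≈ 31.1 μT

Each long wire gives B = μ₀I/(2πd). Distances are d₁ = 0.019 m and d₂ = 0.0716 m.
B₁ = 4.04×10⁻⁵ T, B₂ = 9.27×10⁻⁶ T.
Between parallel currents the two contributions point in opposite directions, so they subtract. B = |B₁ − B₂| = |4.04×10⁻⁵ − 9.27×10⁻⁶| = 3.11×10⁻⁵ T.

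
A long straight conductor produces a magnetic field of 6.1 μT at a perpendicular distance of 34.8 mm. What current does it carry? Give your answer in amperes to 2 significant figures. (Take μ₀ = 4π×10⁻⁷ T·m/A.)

For a long straight wire B = μ₀I/(2πd), so I = 2πdB/μ₀.
I = 2π × 0.0348 × 6.10×10⁻⁶ / (4π×10⁻⁷) = 1.06 A.

I ≈ 1.1 A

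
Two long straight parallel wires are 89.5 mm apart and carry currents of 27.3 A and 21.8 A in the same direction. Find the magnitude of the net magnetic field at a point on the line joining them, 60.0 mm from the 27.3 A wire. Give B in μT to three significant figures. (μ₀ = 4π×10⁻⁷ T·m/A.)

Each long wire gives B = μ₀I/(2πd). Distances are d₁ = 0.06 m and d₂ = 0.0295 m.
B₁ = 9.10×10⁻⁵ T, B₂ = 1.48×10⁻⁴ T.
Between parallel currents the two contributions point in opposite directions, so they subtract. B = |B₁ − B₂| = |9.10×10⁻⁵ − 1.48×10⁻⁴| = 5.68×10⁻⁵ T.

B ≈ 56.8 μT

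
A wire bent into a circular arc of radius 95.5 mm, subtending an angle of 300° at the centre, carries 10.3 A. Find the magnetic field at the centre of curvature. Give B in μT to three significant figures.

The Biot–Savart field of a circular arc at its centre is B = μ₀Iφ/(4πR), with φ = 5.236 rad.
B = (4π×10⁻⁷ × 10.3 × 5.236) / (4π × 0.0955) = 5.65×10⁻⁵ T.

B ≈ 56.5 μT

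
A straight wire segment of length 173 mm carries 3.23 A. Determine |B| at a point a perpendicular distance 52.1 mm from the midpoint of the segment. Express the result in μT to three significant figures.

For a finite straight segment, B = (μ₀I/4πd)(sinθ₁ + sinθ₂), where θ₁, θ₂ are the angles from the perpendicular to each end.
The perpendicular from the point meets the wire at its midpoint, so each end is L/2 = 0.0865 m away along the wire.
sinθ₁ = 0.0865/√(0.0865²+0.0521²) = 0.8566; sinθ₂ = 0.0865/√(0.0865²+0.0521²) = 0.8566.
B = (4π×10⁻⁷ × 3.23) / (4π × 0.0521) × (0.8566 + 0.8566) = 1.06×10⁻⁵ T.

B ≈ 10.6 μT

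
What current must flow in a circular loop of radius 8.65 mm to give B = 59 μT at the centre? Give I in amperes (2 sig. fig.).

At the centre of a circular loop B = μ₀I/(2R), so I = 2RB/μ₀.
With R = 0.00865 m, I = 2 × 0.00865 × 5.90×10⁻⁵ / (4π×10⁻⁷) = 0.812 A.

I ≈ 0.81 A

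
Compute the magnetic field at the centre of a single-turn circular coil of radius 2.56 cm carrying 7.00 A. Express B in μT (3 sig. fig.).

B ≈ 172 μT

At the centre of a circular loop the Biot–Savart law gives B = μ₀I/(2R).
B = (4π×10⁻⁷ × 7.00) / (2 × 0.0256) = 1.72×10⁻⁴ T.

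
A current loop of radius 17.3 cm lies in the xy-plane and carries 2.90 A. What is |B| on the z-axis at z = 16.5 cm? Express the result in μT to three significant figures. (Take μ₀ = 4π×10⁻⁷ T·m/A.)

B ≈ 3.99 μT

On the axis of a circular loop, B = μ₀IR² / [2(R²+z²)^(3/2)].
R² + z² = (0.173)² + (0.165)² = 0.05715 m², and (R²+z²)^(3/2) = 1.37×10⁻² m³.
B = (4π×10⁻⁷ × 2.90 × 0.02993) / (2 × 1.37×10⁻²) = 3.99×10⁻⁶ T.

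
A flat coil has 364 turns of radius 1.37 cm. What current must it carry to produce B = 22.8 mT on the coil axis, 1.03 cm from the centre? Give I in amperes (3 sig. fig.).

I ≈ 2.67 A

For an N-turn coil, B = Nμ₀IR²/[2(R²+z²)^(3/2)] with R = 0.0137 m, z = 0.0103 m, so I = 2B(R²+z²)^(3/2)/(Nμ₀R²) = 2 × 2.28×10⁻² × 5.04×10⁻⁶ / (364 × 4π×10⁻⁷ × 0.0001877) = 2.67 A.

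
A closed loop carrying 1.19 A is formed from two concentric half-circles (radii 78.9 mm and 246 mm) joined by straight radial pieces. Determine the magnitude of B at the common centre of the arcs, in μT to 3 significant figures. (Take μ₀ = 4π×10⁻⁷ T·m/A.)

B ≈ 3.22 μT

The radial connectors point toward the centre, so dl × r̂ = 0 and they contribute nothing.
Each semicircle gives μ₀I/(4R): inner arc 4.74×10⁻⁶ T, outer arc 1.52×10⁻⁶ T.
The two arcs carry current in opposite angular senses, so their fields oppose: B = |4.74×10⁻⁶ − 1.52×10⁻⁶| = 3.22×10⁻⁶ T.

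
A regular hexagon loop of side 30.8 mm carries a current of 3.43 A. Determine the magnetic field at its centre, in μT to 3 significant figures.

Each side is a finite straight segment at perpendicular distance d = a/(2 tan(π/6)) = 0.02667 m from the centre, with end-angles ±π/6.
One side contributes B₁ = (μ₀I/4πd)·2 sin(π/6) = 1.29×10⁻⁵ T.
All 6 sides add in the same direction: B = 6 × 1.29×10⁻⁵ = 7.72×10⁻⁵ T.

B ≈ 77.2 μT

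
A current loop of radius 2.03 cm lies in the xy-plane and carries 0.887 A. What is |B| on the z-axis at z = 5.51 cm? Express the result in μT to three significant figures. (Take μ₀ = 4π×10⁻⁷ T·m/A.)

On the axis of a circular loop, B = μ₀IR² / [2(R²+z²)^(3/2)].
R² + z² = (0.0203)² + (0.0551)² = 0.003448 m², and (R²+z²)^(3/2) = 2.02×10⁻⁴ m³.
B = (4π×10⁻⁷ × 0.887 × 0.0004121) / (2 × 2.02×10⁻⁴) = 1.13×10⁻⁶ T.

B ≈ 1.13 μT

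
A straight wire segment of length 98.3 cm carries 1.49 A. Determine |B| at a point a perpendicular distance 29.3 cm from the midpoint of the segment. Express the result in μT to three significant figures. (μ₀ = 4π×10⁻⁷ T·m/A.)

For a finite straight segment, B = (μ₀I/4πd)(sinθ₁ + sinθ₂), where θ₁, θ₂ are the angles from the perpendicular to each end.
The perpendicular from the point meets the wire at its midpoint, so each end is L/2 = 0.4915 m away along the wire.
sinθ₁ = 0.4915/√(0.4915²+0.293²) = 0.8590; sinθ₂ = 0.4915/√(0.4915²+0.293²) = 0.8590.
B = (4π×10⁻⁷ × 1.49) / (4π × 0.293) × (0.8590 + 0.8590) = 8.74×10⁻⁷ T.

B ≈ 0.874 μT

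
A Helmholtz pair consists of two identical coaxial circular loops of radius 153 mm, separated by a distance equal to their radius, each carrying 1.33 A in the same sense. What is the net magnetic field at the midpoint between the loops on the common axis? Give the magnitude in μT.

B ≈ 7.82 μT

Each loop contributes B = μ₀IR²/[2(R²+z²)^(3/2)] on the axis, with z measured from that loop.
Loop 1 (z = 0.0765 m): B₁ = 3.91×10⁻⁶ T. Loop 2 (z = 0.0765 m): B₂ = 3.91×10⁻⁶ T.
The fields add: B = B₁ + B₂ = 7.82×10⁻⁶ T.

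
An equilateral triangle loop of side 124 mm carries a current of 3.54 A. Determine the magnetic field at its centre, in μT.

Each side is a finite straight segment at perpendicular distance d = a/(2 tan(π/3)) = 0.0358 m from the centre, with end-angles ±π/3.
One side contributes B₁ = (μ₀I/4πd)·2 sin(π/3) = 1.71×10⁻⁵ T.
All 3 sides add in the same direction: B = 3 × 1.71×10⁻⁵ = 5.14×10⁻⁵ T.

B ≈ 51.4 μT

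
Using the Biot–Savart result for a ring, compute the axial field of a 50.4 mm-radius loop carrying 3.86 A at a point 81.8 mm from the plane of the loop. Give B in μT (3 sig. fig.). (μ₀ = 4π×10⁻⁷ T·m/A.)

B ≈ 6.95 μT

On the axis of a circular loop, B = μ₀IR² / [2(R²+z²)^(3/2)].
R² + z² = (0.0504)² + (0.0818)² = 0.009231 m², and (R²+z²)^(3/2) = 8.87×10⁻⁴ m³.
B = (4π×10⁻⁷ × 3.86 × 0.00254) / (2 × 8.87×10⁻⁴) = 6.95×10⁻⁶ T.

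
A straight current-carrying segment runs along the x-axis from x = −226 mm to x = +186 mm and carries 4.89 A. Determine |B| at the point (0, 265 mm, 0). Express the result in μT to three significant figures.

For a finite straight segment, B = (μ₀I/4πd)(sinθ₁ + sinθ₂), where θ₁, θ₂ are the angles from the perpendicular to each end.
The perpendicular distance is d = 0.265 m; the end-offsets along the wire are a = 0.226 m and b = 0.186 m.
sinθ₁ = 0.226/√(0.226²+0.265²) = 0.6489; sinθ₂ = 0.186/√(0.186²+0.265²) = 0.5745.
B = (4π×10⁻⁷ × 4.89) / (4π × 0.265) × (0.6489 + 0.5745) = 2.26×10⁻⁶ T.

B ≈ 2.26 μT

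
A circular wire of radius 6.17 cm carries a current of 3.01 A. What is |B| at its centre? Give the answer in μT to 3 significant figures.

B ≈ 30.7 μT

At the centre of a circular loop the Biot–Savart law gives B = μ₀I/(2R).
B = (4π×10⁻⁷ × 3.01) / (2 × 0.0617) = 3.07×10⁻⁵ T.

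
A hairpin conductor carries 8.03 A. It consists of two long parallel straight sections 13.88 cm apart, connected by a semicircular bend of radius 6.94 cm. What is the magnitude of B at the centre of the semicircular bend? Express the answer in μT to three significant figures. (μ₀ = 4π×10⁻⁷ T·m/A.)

B ≈ 59.5 μT

The semicircular arc contributes B_arc = μ₀I·π/(4πR) = μ₀I/(4R) = 3.64×10⁻⁵ T.
Each semi-infinite lead is at perpendicular distance R = 0.0694 m from the centre, with the perpendicular foot at its near end, so it contributes μ₀I/(4πR); both point the same way, together 2.31×10⁻⁵ T.
Arc and leads all point the same direction: B = 3.64×10⁻⁵ + 2.31×10⁻⁵ = 5.95×10⁻⁵ T.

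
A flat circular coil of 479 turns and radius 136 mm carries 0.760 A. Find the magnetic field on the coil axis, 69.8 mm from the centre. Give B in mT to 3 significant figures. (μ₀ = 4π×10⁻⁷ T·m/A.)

B ≈ 1.18 mT

For an N-turn flat coil, B = Nμ₀IR²/[2(R²+z²)^(3/2)] with R = 0.136 m, z = 0.0698 m.
B = 479 × 2.47×10⁻⁶ T = 1.18×10⁻³ T.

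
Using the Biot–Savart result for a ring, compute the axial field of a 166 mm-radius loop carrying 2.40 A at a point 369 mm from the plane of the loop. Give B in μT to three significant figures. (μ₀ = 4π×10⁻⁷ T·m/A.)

On the axis of a circular loop, B = μ₀IR² / [2(R²+z²)^(3/2)].
R² + z² = (0.166)² + (0.369)² = 0.1637 m², and (R²+z²)^(3/2) = 6.62×10⁻² m³.
B = (4π×10⁻⁷ × 2.40 × 0.02756) / (2 × 6.62×10⁻²) = 6.27×10⁻⁷ T.

B ≈ 0.627 μT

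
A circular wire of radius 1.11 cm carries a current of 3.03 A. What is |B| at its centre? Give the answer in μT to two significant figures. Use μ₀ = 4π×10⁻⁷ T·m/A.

B ≈ 170 μT

At the centre of a circular loop the Biot–Savart law gives B = μ₀I/(2R).
B = (4π×10⁻⁷ × 3.03) / (2 × 0.0111) = 1.72×10⁻⁴ T.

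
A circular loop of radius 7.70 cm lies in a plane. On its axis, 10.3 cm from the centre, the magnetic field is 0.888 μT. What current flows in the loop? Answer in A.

On the axis of a loop, B = μ₀IR²/[2(R²+z²)^(3/2)], so I = 2B(R²+z²)^(3/2)/(μ₀R²).
R² + z² = 0.005929 + 0.01061 = 0.01654 m²; raised to 3/2 gives 2.13×10⁻³ m³.
I = 2 × 8.88×10⁻⁷ × 2.13×10⁻³ / (1.26×10⁻⁶ × 0.005929) = 0.507 A.

I ≈ 0.507 A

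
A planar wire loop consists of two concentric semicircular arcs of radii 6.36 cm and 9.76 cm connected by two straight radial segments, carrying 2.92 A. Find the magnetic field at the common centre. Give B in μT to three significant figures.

The radial connectors point toward the centre, so dl × r̂ = 0 and they contribute nothing.
Each semicircle gives μ₀I/(4R): inner arc 1.44×10⁻⁵ T, outer arc 9.40×10⁻⁶ T.
The two arcs carry current in opposite angular senses, so their fields oppose: B = |1.44×10⁻⁵ − 9.40×10⁻⁶| = 5.02×10⁻⁶ T.

B ≈ 5.02 μT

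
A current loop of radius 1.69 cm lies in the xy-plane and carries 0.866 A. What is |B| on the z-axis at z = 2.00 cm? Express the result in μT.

On the axis of a circular loop, B = μ₀IR² / [2(R²+z²)^(3/2)].
R² + z² = (0.0169)² + (0.02)² = 0.0006856 m², and (R²+z²)^(3/2) = 1.80×10⁻⁵ m³.
B = (4π×10⁻⁷ × 0.866 × 0.0002856) / (2 × 1.80×10⁻⁵) = 8.66×10⁻⁶ T.

B ≈ 8.66 μT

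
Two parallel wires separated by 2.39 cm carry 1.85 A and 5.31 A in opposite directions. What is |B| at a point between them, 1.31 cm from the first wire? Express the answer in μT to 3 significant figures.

B ≈ 127 μT

Each long wire gives B = μ₀I/(2πd). Distances are d₁ = 0.0131 m and d₂ = 0.0108 m.
B₁ = 2.82×10⁻⁵ T, B₂ = 9.83×10⁻⁵ T.
Between antiparallel currents both contributions point the same way, so they add. B = B₁ + B₂ = 2.82×10⁻⁵ + 9.83×10⁻⁵ = 1.27×10⁻⁴ T.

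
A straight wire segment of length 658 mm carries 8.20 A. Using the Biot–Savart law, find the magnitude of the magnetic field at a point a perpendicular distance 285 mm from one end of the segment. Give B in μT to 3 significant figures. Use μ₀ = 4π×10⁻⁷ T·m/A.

For a finite straight segment, B = (μ₀I/4πd)(sinθ₁ + sinθ₂), where θ₁, θ₂ are the angles from the perpendicular to each end.
The perpendicular foot is at one end, so the two end-offsets along the wire are 0 and L = 0.658 m.
sinθ₁ = 0/√(0²+0.285²) = 0.0000; sinθ₂ = 0.658/√(0.658²+0.285²) = 0.9176.
B = (4π×10⁻⁷ × 8.20) / (4π × 0.285) × (0.0000 + 0.9176) = 2.64×10⁻⁶ T.

B ≈ 2.64 μT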